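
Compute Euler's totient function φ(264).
80

264 = 2^3 × 3 × 11
φ(n) = n × ∏(1 - 1/p) for each prime p dividing n
φ(264) = 264 × (1 - 1/2) × (1 - 1/3) × (1 - 1/11) = 80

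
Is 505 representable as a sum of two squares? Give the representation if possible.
8² + 21² (a=8, b=21)

Factorization: 505 = 5 × 101
By Fermat: n is sum of two squares iff every prime p ≡ 3 (mod 4) appears to even power.
All primes ≡ 3 (mod 4) appear to even power.
Search a = 0, 1, 2, … for 505 - a² a perfect square: first hit at a = 8: 505 - 64 = 441 = 21².
505 = 8² + 21² = 64 + 441 ✓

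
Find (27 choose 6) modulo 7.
1

Using Lucas' theorem:
Write n=27 and k=6 in base 7:
n in base 7: [3, 6]
k in base 7: [0, 6]
C(27,6) mod 7 = ∏ C(n_i, k_i) mod 7
Digit binomials (mod 7): C(3,0) = 1; C(6,6) = 1
Product: 1 × 1 = 1 ≡ 1 (mod 7)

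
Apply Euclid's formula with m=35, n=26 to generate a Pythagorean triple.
(549, 1820, 1901)

Euclid's formula: a = m² - n², b = 2mn, c = m² + n²
m = 35, n = 26
a = 35² - 26² = 1225 - 676 = 549
b = 2 × 35 × 26 = 1820
c = 35² + 26² = 1225 + 676 = 1901
Verification: 549² + 1820² = 301401 + 3312400 = 3613801 = 1901² ✓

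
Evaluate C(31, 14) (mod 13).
10

Using Lucas' theorem:
Write n=31 and k=14 in base 13:
n in base 13: [2, 5]
k in base 13: [1, 1]
C(31,14) mod 13 = ∏ C(n_i, k_i) mod 13
Digit binomials (mod 13): C(2,1) = 2; C(5,1) = 5
Product: 2 × 5 = 10 ≡ 10 (mod 13)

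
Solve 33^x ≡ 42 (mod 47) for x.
6

Baby-step giant-step with step n = ⌈√47⌉ = 7.
Baby steps 33^j mod 47 (j:value) for j=0..6: 0:1, 1:33, 2:8, 3:29, 4:17, 5:44, 6:42.
h = 42 is already in the table at j=6, so x = 6.
Check: 33^6 ≡ 42 (mod 47).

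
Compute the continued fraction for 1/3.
[0; 3]

Euclidean algorithm steps:
1 = 0 × 3 + 1
3 = 3 × 1 + 0
Continued fraction: [0; 3]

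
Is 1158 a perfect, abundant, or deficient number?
abundant

Proper divisors of 1158: sum = 1 + 2 + 3 + 6 + 193 + 386 + 579 = 1170
Since 1170 > 1158, 1158 is abundant.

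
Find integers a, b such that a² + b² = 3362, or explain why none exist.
31² + 49² (a=31, b=49)

Factorization: 3362 = 2 × 41^2
By Fermat: n is sum of two squares iff every prime p ≡ 3 (mod 4) appears to even power.
All primes ≡ 3 (mod 4) appear to even power.
Search a = 0, 1, 2, … for 3362 - a² a perfect square: first hit at a = 31: 3362 - 961 = 2401 = 49².
3362 = 31² + 49² = 961 + 2401 ✓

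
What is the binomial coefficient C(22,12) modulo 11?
0

Using Lucas' theorem:
Write n=22 and k=12 in base 11:
n in base 11: [2, 0]
k in base 11: [1, 1]
C(22,12) mod 11 = ∏ C(n_i, k_i) mod 11
Digit binomials (mod 11): C(2,1) = 2; C(0,1) = 0 (k_i > n_i)
Product: 2 × 0 = 0 ≡ 0 (mod 11)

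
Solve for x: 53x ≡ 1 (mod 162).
107

gcd(53, 162) = 1, so the inverse exists.
Extended Euclidean algorithm on (162, 53):
162 = 3 × 53 + 3  ⟹  3 = (1)·162 + (-3)·53
53 = 17 × 3 + 2  ⟹  2 = (-17)·162 + (52)·53
3 = 1 × 2 + 1  ⟹  1 = (18)·162 + (-55)·53
So (-55)·53 ≡ 1 (mod 162), i.e. 53^(-1) ≡ -55 ≡ 107 (mod 162).
Check: 53 × 107 = 5671 ≡ 1 (mod 162)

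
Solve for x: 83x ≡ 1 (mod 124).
3

gcd(83, 124) = 1, so the inverse exists.
Extended Euclidean algorithm on (124, 83):
124 = 1 × 83 + 41  ⟹  41 = (1)·124 + (-1)·83
83 = 2 × 41 + 1  ⟹  1 = (-2)·124 + (3)·83
So (3)·83 ≡ 1 (mod 124), i.e. 83^(-1) ≡ 3 (mod 124).
Check: 83 × 3 = 249 ≡ 1 (mod 124)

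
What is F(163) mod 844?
5

Matrix identity: Q^n = [[F_(n+1), F_n], [F_n, F_(n-1)]] with Q = [[1,1],[1,0]].
n = 163 = 10100011₂. Square-and-multiply, entries mod 844:
Q^1 = [[1,1],[1,0]]
Q^2 = (Q^1)² = [[2,1],[1,1]]
Q^5 = (Q^2)²·Q = [[8,5],[5,3]]
Q^10 = (Q^5)² = [[89,55],[55,34]]
Q^20 = (Q^10)² = [[818,13],[13,805]]
Q^40 = (Q^20)² = [[1,843],[843,2]]
Q^81 = (Q^40)²·Q = [[843,2],[2,841]]
Q^163 = (Q^81)²·Q = [[841,5],[5,836]]
F_163 mod 844 = Q^163[0][1] = 5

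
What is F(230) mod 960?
425

Matrix identity: Q^n = [[F_(n+1), F_n], [F_n, F_(n-1)]] with Q = [[1,1],[1,0]].
n = 230 = 11100110₂. Square-and-multiply, entries mod 960:
Q^1 = [[1,1],[1,0]]
Q^3 = (Q^1)²·Q = [[3,2],[2,1]]
Q^7 = (Q^3)²·Q = [[21,13],[13,8]]
Q^14 = (Q^7)² = [[610,377],[377,233]]
Q^28 = (Q^14)² = [[629,51],[51,578]]
Q^57 = (Q^28)²·Q = [[919,802],[802,117]]
Q^115 = (Q^57)²·Q = [[237,725],[725,472]]
Q^230 = (Q^115)² = [[34,425],[425,569]]
F_230 mod 960 = Q^230[0][1] = 425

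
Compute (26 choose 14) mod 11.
8

Using Lucas' theorem:
Write n=26 and k=14 in base 11:
n in base 11: [2, 4]
k in base 11: [1, 3]
C(26,14) mod 11 = ∏ C(n_i, k_i) mod 11
Digit binomials (mod 11): C(2,1) = 2; C(4,3) = 4
Product: 2 × 4 = 8 ≡ 8 (mod 11)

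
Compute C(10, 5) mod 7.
0

Using Lucas' theorem:
Write n=10 and k=5 in base 7:
n in base 7: [1, 3]
k in base 7: [0, 5]
C(10,5) mod 7 = ∏ C(n_i, k_i) mod 7
Digit binomials (mod 7): C(1,0) = 1; C(3,5) = 0 (k_i > n_i)
Product: 1 × 0 = 0 ≡ 0 (mod 7)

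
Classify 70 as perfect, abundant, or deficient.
abundant

Proper divisors of 70: sum = 1 + 2 + 5 + 7 + 10 + 14 + 35 = 74
Since 74 > 70, 70 is abundant.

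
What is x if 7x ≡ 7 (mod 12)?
x ≡ 1 (mod 12)

gcd(7, 12) = 1, which divides 7, so solutions exist.
Find 7^(-1) mod 12 by the extended Euclidean algorithm:
12 = 1 × 7 + 5  ⟹  5 = (1)·12 + (-1)·7
7 = 1 × 5 + 2  ⟹  2 = (-1)·12 + (2)·7
5 = 2 × 2 + 1  ⟹  1 = (3)·12 + (-5)·7
So (-5)·7 ≡ 1 (mod 12), i.e. 7^(-1) ≡ -5 ≡ 7 (mod 12).
x ≡ 7 × 7 = 49 ≡ 1 (mod 12).
Check: 7 × 1 = 7 ≡ 7 (mod 12).
Unique solution: x ≡ 1 (mod 12)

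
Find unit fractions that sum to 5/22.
1/5 + 1/37 + 1/4070

Greedy algorithm:
5/22: ceiling(22/5) = 5, use 1/5
3/110: ceiling(110/3) = 37, use 1/37
1/4070: ceiling(4070/1) = 4070, use 1/4070
Result: 5/22 = 1/5 + 1/37 + 1/4070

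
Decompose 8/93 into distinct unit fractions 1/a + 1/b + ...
1/12 + 1/372

Greedy algorithm:
8/93: ceiling(93/8) = 12, use 1/12
1/372: ceiling(372/1) = 372, use 1/372
Result: 8/93 = 1/12 + 1/372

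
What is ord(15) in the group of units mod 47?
46

47 is prime, so ord(15) divides φ(47) = 46.
Divisors of 46: 1, 2, 23, 46.
Repeated squaring: 15^1 ≡ 15, 15^2 ≡ 37, 15^4 ≡ 6, 15^8 ≡ 36, 15^16 ≡ 27, 15^32 ≡ 24 (mod 47).
Test 15^d mod 47 for each divisor d in increasing order:
15^1 ≡ 15
15^2 ≡ 37
15^23 = 15^16·15^4·15^2·15^1 ≡ 46
15^46 = 15^32·15^8·15^4·15^2 ≡ 1  ← first divisor giving 1
The order is 46.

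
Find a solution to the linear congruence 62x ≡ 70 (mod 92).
x ≡ 13 (mod 46)

gcd(62, 92) = 2, which divides 70, so solutions exist.
Divide through by 2: 31x ≡ 35 (mod 46).
Find 31^(-1) mod 46 by the extended Euclidean algorithm:
46 = 1 × 31 + 15  ⟹  15 = (1)·46 + (-1)·31
31 = 2 × 15 + 1  ⟹  1 = (-2)·46 + (3)·31
So (3)·31 ≡ 1 (mod 46), i.e. 31^(-1) ≡ 3 (mod 46).
x ≡ 3 × 35 = 105 ≡ 13 (mod 46).
Check: 62 × 13 = 806 ≡ 70 (mod 92).
x ≡ 13 (mod 46), giving 2 solutions mod 92.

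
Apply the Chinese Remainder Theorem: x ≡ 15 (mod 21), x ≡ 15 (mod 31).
15

Using Chinese Remainder Theorem:
M = 21 × 31 = 651
M1 = 31, M2 = 21
y1 = 31^(-1) mod 21 = 19
y2 = 21^(-1) mod 31 = 3
x = (15×31×19 + 15×21×3) mod 651 = 15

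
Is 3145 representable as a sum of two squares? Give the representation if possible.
3² + 56² (a=3, b=56)

Factorization: 3145 = 5 × 17 × 37
By Fermat: n is sum of two squares iff every prime p ≡ 3 (mod 4) appears to even power.
All primes ≡ 3 (mod 4) appear to even power.
Search a = 0, 1, 2, … for 3145 - a² a perfect square: first hit at a = 3: 3145 - 9 = 3136 = 56².
3145 = 3² + 56² = 9 + 3136 ✓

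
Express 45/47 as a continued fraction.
[0; 1, 22, 2]

Euclidean algorithm steps:
45 = 0 × 47 + 45
47 = 1 × 45 + 2
45 = 22 × 2 + 1
2 = 2 × 1 + 0
Continued fraction: [0; 1, 22, 2]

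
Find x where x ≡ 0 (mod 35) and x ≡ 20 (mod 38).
210

Using Chinese Remainder Theorem:
M = 35 × 38 = 1330
M1 = 38, M2 = 35
y1 = 38^(-1) mod 35 = 12
y2 = 35^(-1) mod 38 = 25
x = (0×38×12 + 20×35×25) mod 1330 = 210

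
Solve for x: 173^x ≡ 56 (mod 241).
41

Baby-step giant-step with step n = ⌈√241⌉ = 16.
Baby steps 173^j mod 241 (j:value) for j=0..15: 0:1, 1:173, 2:45, 3:73, 4:97, 5:152, 6:27, 7:92, 8:10, 9:43, 10:209, 11:7, 12:6, 13:74, 14:29, 15:197.
Giant-step multiplier: 173^(-16) ≡ 173^(240-16) = 173^224 ≡ 94 (mod 241).
Giant steps γ_i = 56·94^i mod 241: γ_0=56, γ_1=203, γ_2=43 (in table at j=9).
x = i·n + j = 2·16 + 9 = 41.
Check: 173^41 ≡ 56 (mod 241).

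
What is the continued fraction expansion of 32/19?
[1; 1, 2, 6]

Euclidean algorithm steps:
32 = 1 × 19 + 13
19 = 1 × 13 + 6
13 = 2 × 6 + 1
6 = 6 × 1 + 0
Continued fraction: [1; 1, 2, 6]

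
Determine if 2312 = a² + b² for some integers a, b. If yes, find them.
14² + 46² (a=14, b=46)

Factorization: 2312 = 2^3 × 17^2
By Fermat: n is sum of two squares iff every prime p ≡ 3 (mod 4) appears to even power.
All primes ≡ 3 (mod 4) appear to even power.
Search a = 0, 1, 2, … for 2312 - a² a perfect square: first hit at a = 14: 2312 - 196 = 2116 = 46².
2312 = 14² + 46² = 196 + 2116 ✓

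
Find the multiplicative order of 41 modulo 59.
29

59 is prime, so ord(41) divides φ(59) = 58.
Divisors of 58: 1, 2, 29, 58.
Repeated squaring: 41^1 ≡ 41, 41^2 ≡ 29, 41^4 ≡ 15, 41^8 ≡ 48, 41^16 ≡ 3, 41^32 ≡ 9 (mod 59).
Test 41^d mod 59 for each divisor d in increasing order:
41^1 ≡ 41
41^2 ≡ 29
41^29 = 41^16·41^8·41^4·41^1 ≡ 1  ← first divisor giving 1
The order is 29.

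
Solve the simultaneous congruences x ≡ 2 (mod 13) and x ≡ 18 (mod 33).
249

Using Chinese Remainder Theorem:
M = 13 × 33 = 429
M1 = 33, M2 = 13
y1 = 33^(-1) mod 13 = 2
y2 = 13^(-1) mod 33 = 28
x = (2×33×2 + 18×13×28) mod 429 = 249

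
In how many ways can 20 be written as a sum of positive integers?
627

p(n) counts ways to write n as a sum of positive integers (order ignored).
Euler's pentagonal recurrence: p(k) = p(k-1) + p(k-2) - p(k-5) - p(k-7) + p(k-12) + p(k-15) - ... (offsets j(3j∓1)/2, signs ++--, p(0)=1, p(<0)=0).
DP table for k = 0..19: p(0)=1, p(1)=1, p(2)=2, p(3)=3, p(4)=5, p(5)=7, p(6)=11, p(7)=15, p(8)=22, p(9)=30, p(10)=42, p(11)=56, p(12)=77, p(13)=101, p(14)=135, p(15)=176, p(16)=231, p(17)=297, p(18)=385, p(19)=490.
Final step: p(20) = p(19) + p(18) - p(15) - p(13) + p(8) + p(5)
= 490 + 385 - 176 - 101 + 22 + 7
= 627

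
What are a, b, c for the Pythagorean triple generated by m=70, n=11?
(4779, 1540, 5021)

Euclid's formula: a = m² - n², b = 2mn, c = m² + n²
m = 70, n = 11
a = 70² - 11² = 4900 - 121 = 4779
b = 2 × 70 × 11 = 1540
c = 70² + 11² = 4900 + 121 = 5021
Verification: 4779² + 1540² = 22838841 + 2371600 = 25210441 = 5021² ✓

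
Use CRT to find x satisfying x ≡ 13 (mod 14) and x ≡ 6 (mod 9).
69

Using Chinese Remainder Theorem:
M = 14 × 9 = 126
M1 = 9, M2 = 14
y1 = 9^(-1) mod 14 = 11
y2 = 14^(-1) mod 9 = 2
x = (13×9×11 + 6×14×2) mod 126 = 69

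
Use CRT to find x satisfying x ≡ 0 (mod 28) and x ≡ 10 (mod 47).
1232

Using Chinese Remainder Theorem:
M = 28 × 47 = 1316
M1 = 47, M2 = 28
y1 = 47^(-1) mod 28 = 3
y2 = 28^(-1) mod 47 = 42
x = (0×47×3 + 10×28×42) mod 1316 = 1232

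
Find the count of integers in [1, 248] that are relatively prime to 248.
120

248 = 2^3 × 31
φ(n) = n × ∏(1 - 1/p) for each prime p dividing n
φ(248) = 248 × (1 - 1/2) × (1 - 1/31) = 120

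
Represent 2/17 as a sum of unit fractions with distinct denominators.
1/9 + 1/153

Greedy algorithm:
2/17: ceiling(17/2) = 9, use 1/9
1/153: ceiling(153/1) = 153, use 1/153
Result: 2/17 = 1/9 + 1/153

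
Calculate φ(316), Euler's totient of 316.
156

316 = 2^2 × 79
φ(n) = n × ∏(1 - 1/p) for each prime p dividing n
φ(316) = 316 × (1 - 1/2) × (1 - 1/79) = 156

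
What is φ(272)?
128

272 = 2^4 × 17
φ(n) = n × ∏(1 - 1/p) for each prime p dividing n
φ(272) = 272 × (1 - 1/2) × (1 - 1/17) = 128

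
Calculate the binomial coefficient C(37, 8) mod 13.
9

Using Lucas' theorem:
Write n=37 and k=8 in base 13:
n in base 13: [2, 11]
k in base 13: [0, 8]
C(37,8) mod 13 = ∏ C(n_i, k_i) mod 13
Digit binomials (mod 13): C(2,0) = 1; C(11,8) = 165 ≡ 9
Product: 1 × 9 = 9 ≡ 9 (mod 13)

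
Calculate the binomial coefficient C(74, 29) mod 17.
0

Using Lucas' theorem:
Write n=74 and k=29 in base 17:
n in base 17: [4, 6]
k in base 17: [1, 12]
C(74,29) mod 17 = ∏ C(n_i, k_i) mod 17
Digit binomials (mod 17): C(4,1) = 4; C(6,12) = 0 (k_i > n_i)
Product: 4 × 0 = 0 ≡ 0 (mod 17)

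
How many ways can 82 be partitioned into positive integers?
20506255

p(n) counts ways to write n as a sum of positive integers (order ignored).
Euler's pentagonal recurrence: p(k) = p(k-1) + p(k-2) - p(k-5) - p(k-7) + p(k-12) + p(k-15) - ... (offsets j(3j∓1)/2, signs ++--, p(0)=1, p(<0)=0).
DP table for k = 0..81: p(0)=1, p(1)=1, p(2)=2, p(3)=3, p(4)=5, p(5)=7, p(6)=11, p(7)=15, p(8)=22, p(9)=30, p(10)=42, p(11)=56, p(12)=77, p(13)=101, p(14)=135, p(15)=176, p(16)=231, p(17)=297, p(18)=385, p(19)=490, p(20)=627, p(21)=792, p(22)=1002, p(23)=1255, p(24)=1575, p(25)=1958, p(26)=2436, p(27)=3010, p(28)=3718, p(29)=4565, p(30)=5604, p(31)=6842, p(32)=8349, p(33)=10143, p(34)=12310, p(35)=14883, p(36)=17977, p(37)=21637, p(38)=26015, p(39)=31185, p(40)=37338, p(41)=44583, p(42)=53174, p(43)=63261, p(44)=75175, p(45)=89134, p(46)=105558, p(47)=124754, p(48)=147273, p(49)=173525, p(50)=204226, p(51)=239943, p(52)=281589, p(53)=329931, p(54)=386155, p(55)=451276, p(56)=526823, p(57)=614154, p(58)=715220, p(59)=831820, p(60)=966467, p(61)=1121505, p(62)=1300156, p(63)=1505499, p(64)=1741630, p(65)=2012558, p(66)=2323520, p(67)=2679689, p(68)=3087735, p(69)=3554345, p(70)=4087968, p(71)=4697205, p(72)=5392783, p(73)=6185689, p(74)=7089500, p(75)=8118264, p(76)=9289091, p(77)=10619863, p(78)=12132164, p(79)=13848650, p(80)=15796476, p(81)=18004327.
Final step: p(82) = p(81) + p(80) - p(77) - p(75) + p(70) + p(67) - p(60) - p(56) + p(47) + p(42) - p(31) - p(25) + p(12) + p(5)
= 18004327 + 15796476 - 10619863 - 8118264 + 4087968 + 2679689 - 966467 - 526823 + 124754 + 53174 - 6842 - 1958 + 77 + 7
= 20506255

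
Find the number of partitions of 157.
80630964769

p(n) counts ways to write n as a sum of positive integers (order ignored).
Euler's pentagonal recurrence: p(k) = p(k-1) + p(k-2) - p(k-5) - p(k-7) + p(k-12) + p(k-15) - ... (offsets j(3j∓1)/2, signs ++--, p(0)=1, p(<0)=0).
DP table for k = 0..156: p(0)=1, p(1)=1, p(2)=2, p(3)=3, p(4)=5, p(5)=7, p(6)=11, p(7)=15, p(8)=22, p(9)=30, p(10)=42, p(11)=56, p(12)=77, p(13)=101, p(14)=135, p(15)=176, p(16)=231, p(17)=297, p(18)=385, p(19)=490, p(20)=627, p(21)=792, p(22)=1002, p(23)=1255, p(24)=1575, p(25)=1958, p(26)=2436, p(27)=3010, p(28)=3718, p(29)=4565, p(30)=5604, p(31)=6842, p(32)=8349, p(33)=10143, p(34)=12310, p(35)=14883, p(36)=17977, p(37)=21637, p(38)=26015, p(39)=31185, p(40)=37338, p(41)=44583, p(42)=53174, p(43)=63261, p(44)=75175, p(45)=89134, p(46)=105558, p(47)=124754, p(48)=147273, p(49)=173525, p(50)=204226, p(51)=239943, p(52)=281589, p(53)=329931, p(54)=386155, p(55)=451276, p(56)=526823, p(57)=614154, p(58)=715220, p(59)=831820, p(60)=966467, p(61)=1121505, p(62)=1300156, p(63)=1505499, p(64)=1741630, p(65)=2012558, p(66)=2323520, p(67)=2679689, p(68)=3087735, p(69)=3554345, p(70)=4087968, p(71)=4697205, p(72)=5392783, p(73)=6185689, p(74)=7089500, p(75)=8118264, p(76)=9289091, p(77)=10619863, p(78)=12132164, p(79)=13848650, p(80)=15796476, p(81)=18004327, p(82)=20506255, p(83)=23338469, p(84)=26543660, p(85)=30167357, p(86)=34262962, p(87)=38887673, p(88)=44108109, p(89)=49995925, p(90)=56634173, p(91)=64112359, p(92)=72533807, p(93)=82010177, p(94)=92669720, p(95)=104651419, p(96)=118114304, p(97)=133230930, p(98)=150198136, p(99)=169229875, p(100)=190569292, p(101)=214481126, p(102)=241265379, p(103)=271248950, p(104)=304801365, p(105)=342325709, p(106)=384276336, p(107)=431149389, p(108)=483502844, p(109)=541946240, p(110)=607163746, p(111)=679903203, p(112)=761002156, p(113)=851376628, p(114)=952050665, p(115)=1064144451, p(116)=1188908248, p(117)=1327710076, p(118)=1482074143, p(119)=1653668665, p(120)=1844349560, p(121)=2056148051, p(122)=2291320912, p(123)=2552338241, p(124)=2841940500, p(125)=3163127352, p(126)=3519222692, p(127)=3913864295, p(128)=4351078600, p(129)=4835271870, p(130)=5371315400, p(131)=5964539504, p(132)=6620830889, p(133)=7346629512, p(134)=8149040695, p(135)=9035836076, p(136)=10015581680, p(137)=11097645016, p(138)=12292341831, p(139)=13610949895, p(140)=15065878135, p(141)=16670689208, p(142)=18440293320, p(143)=20390982757, p(144)=22540654445, p(145)=24908858009, p(146)=27517052599, p(147)=30388671978, p(148)=33549419497, p(149)=37027355200, p(150)=40853235313, p(151)=45060624582, p(152)=49686288421, p(153)=54770336324, p(154)=60356673280, p(155)=66493182097, p(156)=73232243759.
Final step: p(157) = p(156) + p(155) - p(152) - p(150) + p(145) + p(142) - p(135) - p(131) + p(122) + p(117) - p(106) - p(100) + p(87) + p(80) - p(65) - p(57) + p(40) + p(31) - p(12) - p(2)
= 73232243759 + 66493182097 - 49686288421 - 40853235313 + 24908858009 + 18440293320 - 9035836076 - 5964539504 + 2291320912 + 1327710076 - 384276336 - 190569292 + 38887673 + 15796476 - 2012558 - 614154 + 37338 + 6842 - 77 - 2
= 80630964769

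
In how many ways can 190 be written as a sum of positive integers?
1667727404093

p(n) counts ways to write n as a sum of positive integers (order ignored).
Euler's pentagonal recurrence: p(k) = p(k-1) + p(k-2) - p(k-5) - p(k-7) + p(k-12) + p(k-15) - ... (offsets j(3j∓1)/2, signs ++--, p(0)=1, p(<0)=0).
DP table for k = 0..189: p(0)=1, p(1)=1, p(2)=2, p(3)=3, p(4)=5, p(5)=7, p(6)=11, p(7)=15, p(8)=22, p(9)=30, p(10)=42, p(11)=56, p(12)=77, p(13)=101, p(14)=135, p(15)=176, p(16)=231, p(17)=297, p(18)=385, p(19)=490, p(20)=627, p(21)=792, p(22)=1002, p(23)=1255, p(24)=1575, p(25)=1958, p(26)=2436, p(27)=3010, p(28)=3718, p(29)=4565, p(30)=5604, p(31)=6842, p(32)=8349, p(33)=10143, p(34)=12310, p(35)=14883, p(36)=17977, p(37)=21637, p(38)=26015, p(39)=31185, p(40)=37338, p(41)=44583, p(42)=53174, p(43)=63261, p(44)=75175, p(45)=89134, p(46)=105558, p(47)=124754, p(48)=147273, p(49)=173525, p(50)=204226, p(51)=239943, p(52)=281589, p(53)=329931, p(54)=386155, p(55)=451276, p(56)=526823, p(57)=614154, p(58)=715220, p(59)=831820, p(60)=966467, p(61)=1121505, p(62)=1300156, p(63)=1505499, p(64)=1741630, p(65)=2012558, p(66)=2323520, p(67)=2679689, p(68)=3087735, p(69)=3554345, p(70)=4087968, p(71)=4697205, p(72)=5392783, p(73)=6185689, p(74)=7089500, p(75)=8118264, p(76)=9289091, p(77)=10619863, p(78)=12132164, p(79)=13848650, p(80)=15796476, p(81)=18004327, p(82)=20506255, p(83)=23338469, p(84)=26543660, p(85)=30167357, p(86)=34262962, p(87)=38887673, p(88)=44108109, p(89)=49995925, p(90)=56634173, p(91)=64112359, p(92)=72533807, p(93)=82010177, p(94)=92669720, p(95)=104651419, p(96)=118114304, p(97)=133230930, p(98)=150198136, p(99)=169229875, p(100)=190569292, p(101)=214481126, p(102)=241265379, p(103)=271248950, p(104)=304801365, p(105)=342325709, p(106)=384276336, p(107)=431149389, p(108)=483502844, p(109)=541946240, p(110)=607163746, p(111)=679903203, p(112)=761002156, p(113)=851376628, p(114)=952050665, p(115)=1064144451, p(116)=1188908248, p(117)=1327710076, p(118)=1482074143, p(119)=1653668665, p(120)=1844349560, p(121)=2056148051, p(122)=2291320912, p(123)=2552338241, p(124)=2841940500, p(125)=3163127352, p(126)=3519222692, p(127)=3913864295, p(128)=4351078600, p(129)=4835271870, p(130)=5371315400, p(131)=5964539504, p(132)=6620830889, p(133)=7346629512, p(134)=8149040695, p(135)=9035836076, p(136)=10015581680, p(137)=11097645016, p(138)=12292341831, p(139)=13610949895, p(140)=15065878135, p(141)=16670689208, p(142)=18440293320, p(143)=20390982757, p(144)=22540654445, p(145)=24908858009, p(146)=27517052599, p(147)=30388671978, p(148)=33549419497, p(149)=37027355200, p(150)=40853235313, p(151)=45060624582, p(152)=49686288421, p(153)=54770336324, p(154)=60356673280, p(155)=66493182097, p(156)=73232243759, p(157)=80630964769, p(158)=88751778802, p(159)=97662728555, p(160)=107438159466, p(161)=118159068427, p(162)=129913904637, p(163)=142798995930, p(164)=156919475295, p(165)=172389800255, p(166)=189334822579, p(167)=207890420102, p(168)=228204732751, p(169)=250438925115, p(170)=274768617130, p(171)=301384802048, p(172)=330495499613, p(173)=362326859895, p(174)=397125074750, p(175)=435157697830, p(176)=476715857290, p(177)=522115831195, p(178)=571701605655, p(179)=625846753120, p(180)=684957390936, p(181)=749474411781, p(182)=819876908323, p(183)=896684817527, p(184)=980462880430, p(185)=1071823774337, p(186)=1171432692373, p(187)=1280011042268, p(188)=1398341745571, p(189)=1527273599625.
Final step: p(190) = p(189) + p(188) - p(185) - p(183) + p(178) + p(175) - p(168) - p(164) + p(155) + p(150) - p(139) - p(133) + p(120) + p(113) - p(98) - p(90) + p(73) + p(64) - p(45) - p(35) + p(14) + p(3)
= 1527273599625 + 1398341745571 - 1071823774337 - 896684817527 + 571701605655 + 435157697830 - 228204732751 - 156919475295 + 66493182097 + 40853235313 - 13610949895 - 7346629512 + 1844349560 + 851376628 - 150198136 - 56634173 + 6185689 + 1741630 - 89134 - 14883 + 135 + 3
= 1667727404093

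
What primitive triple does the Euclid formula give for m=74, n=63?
(1507, 9324, 9445)

Euclid's formula: a = m² - n², b = 2mn, c = m² + n²
m = 74, n = 63
a = 74² - 63² = 5476 - 3969 = 1507
b = 2 × 74 × 63 = 9324
c = 74² + 63² = 5476 + 3969 = 9445
Verification: 1507² + 9324² = 2271049 + 86936976 = 89208025 = 9445² ✓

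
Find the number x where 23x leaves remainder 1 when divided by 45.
2

gcd(23, 45) = 1, so the inverse exists.
Extended Euclidean algorithm on (45, 23):
45 = 1 × 23 + 22  ⟹  22 = (1)·45 + (-1)·23
23 = 1 × 22 + 1  ⟹  1 = (-1)·45 + (2)·23
So (2)·23 ≡ 1 (mod 45), i.e. 23^(-1) ≡ 2 (mod 45).
Check: 23 × 2 = 46 ≡ 1 (mod 45)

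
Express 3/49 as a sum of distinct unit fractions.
1/17 + 1/417 + 1/347361

Greedy algorithm:
3/49: ceiling(49/3) = 17, use 1/17
2/833: ceiling(833/2) = 417, use 1/417
1/347361: ceiling(347361/1) = 347361, use 1/347361
Result: 3/49 = 1/17 + 1/417 + 1/347361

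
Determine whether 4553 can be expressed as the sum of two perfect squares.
8² + 67² (a=8, b=67)

Factorization: 4553 = 29 × 157
By Fermat: n is sum of two squares iff every prime p ≡ 3 (mod 4) appears to even power.
All primes ≡ 3 (mod 4) appear to even power.
Search a = 0, 1, 2, … for 4553 - a² a perfect square: first hit at a = 8: 4553 - 64 = 4489 = 67².
4553 = 8² + 67² = 64 + 4489 ✓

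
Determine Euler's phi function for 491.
490

491 = 491
φ(n) = n × ∏(1 - 1/p) for each prime p dividing n
φ(491) = 491 × (1 - 1/491) = 490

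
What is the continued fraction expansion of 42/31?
[1; 2, 1, 4, 2]

Euclidean algorithm steps:
42 = 1 × 31 + 11
31 = 2 × 11 + 9
11 = 1 × 9 + 2
9 = 4 × 2 + 1
2 = 2 × 1 + 0
Continued fraction: [1; 2, 1, 4, 2]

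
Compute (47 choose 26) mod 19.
15

Using Lucas' theorem:
Write n=47 and k=26 in base 19:
n in base 19: [2, 9]
k in base 19: [1, 7]
C(47,26) mod 19 = ∏ C(n_i, k_i) mod 19
Digit binomials (mod 19): C(2,1) = 2; C(9,7) = 36 ≡ 17
Product: 2 × 17 = 34 ≡ 15 (mod 19)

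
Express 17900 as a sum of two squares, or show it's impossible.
Not possible

Factorization: 17900 = 2^2 × 5^2 × 179
By Fermat: n is sum of two squares iff every prime p ≡ 3 (mod 4) appears to even power.
Prime(s) ≡ 3 (mod 4) with odd exponent: [(179, 1)]
Therefore 17900 cannot be expressed as a² + b².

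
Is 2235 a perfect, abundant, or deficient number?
deficient

Proper divisors of 2235: sum = 1 + 3 + 5 + 15 + 149 + 447 + 745 = 1365
Since 1365 < 2235, 2235 is deficient.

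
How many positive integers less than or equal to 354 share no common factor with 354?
116

354 = 2 × 3 × 59
φ(n) = n × ∏(1 - 1/p) for each prime p dividing n
φ(354) = 354 × (1 - 1/2) × (1 - 1/3) × (1 - 1/59) = 116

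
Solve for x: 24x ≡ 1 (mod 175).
124

gcd(24, 175) = 1, so the inverse exists.
Extended Euclidean algorithm on (175, 24):
175 = 7 × 24 + 7  ⟹  7 = (1)·175 + (-7)·24
24 = 3 × 7 + 3  ⟹  3 = (-3)·175 + (22)·24
7 = 2 × 3 + 1  ⟹  1 = (7)·175 + (-51)·24
So (-51)·24 ≡ 1 (mod 175), i.e. 24^(-1) ≡ -51 ≡ 124 (mod 175).
Check: 24 × 124 = 2976 ≡ 1 (mod 175)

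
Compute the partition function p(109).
541946240

p(n) counts ways to write n as a sum of positive integers (order ignored).
Euler's pentagonal recurrence: p(k) = p(k-1) + p(k-2) - p(k-5) - p(k-7) + p(k-12) + p(k-15) - ... (offsets j(3j∓1)/2, signs ++--, p(0)=1, p(<0)=0).
DP table for k = 0..108: p(0)=1, p(1)=1, p(2)=2, p(3)=3, p(4)=5, p(5)=7, p(6)=11, p(7)=15, p(8)=22, p(9)=30, p(10)=42, p(11)=56, p(12)=77, p(13)=101, p(14)=135, p(15)=176, p(16)=231, p(17)=297, p(18)=385, p(19)=490, p(20)=627, p(21)=792, p(22)=1002, p(23)=1255, p(24)=1575, p(25)=1958, p(26)=2436, p(27)=3010, p(28)=3718, p(29)=4565, p(30)=5604, p(31)=6842, p(32)=8349, p(33)=10143, p(34)=12310, p(35)=14883, p(36)=17977, p(37)=21637, p(38)=26015, p(39)=31185, p(40)=37338, p(41)=44583, p(42)=53174, p(43)=63261, p(44)=75175, p(45)=89134, p(46)=105558, p(47)=124754, p(48)=147273, p(49)=173525, p(50)=204226, p(51)=239943, p(52)=281589, p(53)=329931, p(54)=386155, p(55)=451276, p(56)=526823, p(57)=614154, p(58)=715220, p(59)=831820, p(60)=966467, p(61)=1121505, p(62)=1300156, p(63)=1505499, p(64)=1741630, p(65)=2012558, p(66)=2323520, p(67)=2679689, p(68)=3087735, p(69)=3554345, p(70)=4087968, p(71)=4697205, p(72)=5392783, p(73)=6185689, p(74)=7089500, p(75)=8118264, p(76)=9289091, p(77)=10619863, p(78)=12132164, p(79)=13848650, p(80)=15796476, p(81)=18004327, p(82)=20506255, p(83)=23338469, p(84)=26543660, p(85)=30167357, p(86)=34262962, p(87)=38887673, p(88)=44108109, p(89)=49995925, p(90)=56634173, p(91)=64112359, p(92)=72533807, p(93)=82010177, p(94)=92669720, p(95)=104651419, p(96)=118114304, p(97)=133230930, p(98)=150198136, p(99)=169229875, p(100)=190569292, p(101)=214481126, p(102)=241265379, p(103)=271248950, p(104)=304801365, p(105)=342325709, p(106)=384276336, p(107)=431149389, p(108)=483502844.
Final step: p(109) = p(108) + p(107) - p(104) - p(102) + p(97) + p(94) - p(87) - p(83) + p(74) + p(69) - p(58) - p(52) + p(39) + p(32) - p(17) - p(9)
= 483502844 + 431149389 - 304801365 - 241265379 + 133230930 + 92669720 - 38887673 - 23338469 + 7089500 + 3554345 - 715220 - 281589 + 31185 + 8349 - 297 - 30
= 541946240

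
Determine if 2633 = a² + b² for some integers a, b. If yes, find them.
28² + 43² (a=28, b=43)

Factorization: 2633 = 2633
By Fermat: n is sum of two squares iff every prime p ≡ 3 (mod 4) appears to even power.
All primes ≡ 3 (mod 4) appear to even power.
Search a = 0, 1, 2, … for 2633 - a² a perfect square: first hit at a = 28: 2633 - 784 = 1849 = 43².
2633 = 28² + 43² = 784 + 1849 ✓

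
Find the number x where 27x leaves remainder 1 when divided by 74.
11

gcd(27, 74) = 1, so the inverse exists.
Extended Euclidean algorithm on (74, 27):
74 = 2 × 27 + 20  ⟹  20 = (1)·74 + (-2)·27
27 = 1 × 20 + 7  ⟹  7 = (-1)·74 + (3)·27
20 = 2 × 7 + 6  ⟹  6 = (3)·74 + (-8)·27
7 = 1 × 6 + 1  ⟹  1 = (-4)·74 + (11)·27
So (11)·27 ≡ 1 (mod 74), i.e. 27^(-1) ≡ 11 (mod 74).
Check: 27 × 11 = 297 ≡ 1 (mod 74)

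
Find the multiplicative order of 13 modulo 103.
17

103 is prime, so ord(13) divides φ(103) = 102.
Divisors of 102: 1, 2, 3, 6, 17, 34, 51, 102.
Repeated squaring: 13^1 ≡ 13, 13^2 ≡ 66, 13^4 ≡ 30, 13^8 ≡ 76, 13^16 ≡ 8, 13^32 ≡ 64, 13^64 ≡ 79 (mod 103).
Test 13^d mod 103 for each divisor d in increasing order:
13^1 ≡ 13
13^2 ≡ 66
13^3 = 13^2·13^1 ≡ 34
13^6 = 13^4·13^2 ≡ 23
13^17 = 13^16·13^1 ≡ 1  ← first divisor giving 1
The order is 17.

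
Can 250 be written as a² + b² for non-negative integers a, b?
5² + 15² (a=5, b=15)

Factorization: 250 = 2 × 5^3
By Fermat: n is sum of two squares iff every prime p ≡ 3 (mod 4) appears to even power.
All primes ≡ 3 (mod 4) appear to even power.
Search a = 0, 1, 2, … for 250 - a² a perfect square: first hit at a = 5: 250 - 25 = 225 = 15².
250 = 5² + 15² = 25 + 225 ✓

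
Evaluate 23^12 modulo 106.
1

Repeated squaring. Binary of 12 = 1100.
23^1 ≡ 23 (mod 106); 23^2 ≡ 105 (mod 106); 23^4 ≡ 1 (mod 106); 23^8 ≡ 1 (mod 106)
23^12 = 23^4 × 23^8 ≡ 1 (mod 106)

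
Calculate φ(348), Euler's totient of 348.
112

348 = 2^2 × 3 × 29
φ(n) = n × ∏(1 - 1/p) for each prime p dividing n
φ(348) = 348 × (1 - 1/2) × (1 - 1/3) × (1 - 1/29) = 112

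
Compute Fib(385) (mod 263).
115

Matrix identity: Q^n = [[F_(n+1), F_n], [F_n, F_(n-1)]] with Q = [[1,1],[1,0]].
n = 385 = 110000001₂. Square-and-multiply, entries mod 263:
Q^1 = [[1,1],[1,0]]
Q^3 = (Q^1)²·Q = [[3,2],[2,1]]
Q^6 = (Q^3)² = [[13,8],[8,5]]
Q^12 = (Q^6)² = [[233,144],[144,89]]
Q^24 = (Q^12)² = [[70,80],[80,253]]
Q^48 = (Q^24)² = [[254,66],[66,188]]
Q^96 = (Q^48)² = [[229,242],[242,250]]
Q^192 = (Q^96)² = [[19,198],[198,84]]
Q^385 = (Q^192)²·Q = [[258,115],[115,143]]
F_385 mod 263 = Q^385[0][1] = 115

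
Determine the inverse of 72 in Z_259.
18

gcd(72, 259) = 1, so the inverse exists.
Extended Euclidean algorithm on (259, 72):
259 = 3 × 72 + 43  ⟹  43 = (1)·259 + (-3)·72
72 = 1 × 43 + 29  ⟹  29 = (-1)·259 + (4)·72
43 = 1 × 29 + 14  ⟹  14 = (2)·259 + (-7)·72
29 = 2 × 14 + 1  ⟹  1 = (-5)·259 + (18)·72
So (18)·72 ≡ 1 (mod 259), i.e. 72^(-1) ≡ 18 (mod 259).
Check: 72 × 18 = 1296 ≡ 1 (mod 259)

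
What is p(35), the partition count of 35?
14883

p(n) counts ways to write n as a sum of positive integers (order ignored).
Euler's pentagonal recurrence: p(k) = p(k-1) + p(k-2) - p(k-5) - p(k-7) + p(k-12) + p(k-15) - ... (offsets j(3j∓1)/2, signs ++--, p(0)=1, p(<0)=0).
DP table for k = 0..34: p(0)=1, p(1)=1, p(2)=2, p(3)=3, p(4)=5, p(5)=7, p(6)=11, p(7)=15, p(8)=22, p(9)=30, p(10)=42, p(11)=56, p(12)=77, p(13)=101, p(14)=135, p(15)=176, p(16)=231, p(17)=297, p(18)=385, p(19)=490, p(20)=627, p(21)=792, p(22)=1002, p(23)=1255, p(24)=1575, p(25)=1958, p(26)=2436, p(27)=3010, p(28)=3718, p(29)=4565, p(30)=5604, p(31)=6842, p(32)=8349, p(33)=10143, p(34)=12310.
Final step: p(35) = p(34) + p(33) - p(30) - p(28) + p(23) + p(20) - p(13) - p(9) + p(0)
= 12310 + 10143 - 5604 - 3718 + 1255 + 627 - 101 - 30 + 1
= 14883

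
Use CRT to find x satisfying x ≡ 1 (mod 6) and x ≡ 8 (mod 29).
37

Using Chinese Remainder Theorem:
M = 6 × 29 = 174
M1 = 29, M2 = 6
y1 = 29^(-1) mod 6 = 5
y2 = 6^(-1) mod 29 = 5
x = (1×29×5 + 8×6×5) mod 174 = 37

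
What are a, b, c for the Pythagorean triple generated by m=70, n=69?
(139, 9660, 9661)

Euclid's formula: a = m² - n², b = 2mn, c = m² + n²
m = 70, n = 69
a = 70² - 69² = 4900 - 4761 = 139
b = 2 × 70 × 69 = 9660
c = 70² + 69² = 4900 + 4761 = 9661
Verification: 139² + 9660² = 19321 + 93315600 = 93334921 = 9661² ✓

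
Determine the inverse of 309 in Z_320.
29

gcd(309, 320) = 1, so the inverse exists.
Extended Euclidean algorithm on (320, 309):
320 = 1 × 309 + 11  ⟹  11 = (1)·320 + (-1)·309
309 = 28 × 11 + 1  ⟹  1 = (-28)·320 + (29)·309
So (29)·309 ≡ 1 (mod 320), i.e. 309^(-1) ≡ 29 (mod 320).
Check: 309 × 29 = 8961 ≡ 1 (mod 320)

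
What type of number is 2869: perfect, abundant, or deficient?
deficient

Proper divisors of 2869: sum = 1 + 19 + 151 = 171
Since 171 < 2869, 2869 is deficient.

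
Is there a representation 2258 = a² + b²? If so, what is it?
7² + 47² (a=7, b=47)

Factorization: 2258 = 2 × 1129
By Fermat: n is sum of two squares iff every prime p ≡ 3 (mod 4) appears to even power.
All primes ≡ 3 (mod 4) appear to even power.
Search a = 0, 1, 2, … for 2258 - a² a perfect square: first hit at a = 7: 2258 - 49 = 2209 = 47².
2258 = 7² + 47² = 49 + 2209 ✓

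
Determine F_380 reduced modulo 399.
39

Matrix identity: Q^n = [[F_(n+1), F_n], [F_n, F_(n-1)]] with Q = [[1,1],[1,0]].
n = 380 = 101111100₂. Square-and-multiply, entries mod 399:
Q^1 = [[1,1],[1,0]]
Q^2 = (Q^1)² = [[2,1],[1,1]]
Q^5 = (Q^2)²·Q = [[8,5],[5,3]]
Q^11 = (Q^5)²·Q = [[144,89],[89,55]]
Q^23 = (Q^11)²·Q = [[84,328],[328,155]]
Q^47 = (Q^23)²·Q = [[315,127],[127,188]]
Q^95 = (Q^47)²·Q = [[84,43],[43,41]]
Q^190 = (Q^95)² = [[127,188],[188,338]]
Q^380 = (Q^190)² = [[2,39],[39,362]]
F_380 mod 399 = Q^380[0][1] = 39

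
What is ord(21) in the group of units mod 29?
28

29 is prime, so ord(21) divides φ(29) = 28.
Divisors of 28: 1, 2, 4, 7, 14, 28.
Repeated squaring: 21^1 ≡ 21, 21^2 ≡ 6, 21^4 ≡ 7, 21^8 ≡ 20, 21^16 ≡ 23 (mod 29).
Test 21^d mod 29 for each divisor d in increasing order:
21^1 ≡ 21
21^2 ≡ 6
21^4 ≡ 7
21^7 = 21^4·21^2·21^1 ≡ 12
21^14 = 21^8·21^4·21^2 ≡ 28
21^28 = 21^16·21^8·21^4 ≡ 1  ← first divisor giving 1
The order is 28.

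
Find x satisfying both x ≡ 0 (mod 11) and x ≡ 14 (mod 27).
176

Using Chinese Remainder Theorem:
M = 11 × 27 = 297
M1 = 27, M2 = 11
y1 = 27^(-1) mod 11 = 9
y2 = 11^(-1) mod 27 = 5
x = (0×27×9 + 14×11×5) mod 297 = 176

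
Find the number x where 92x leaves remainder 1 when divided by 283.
40

gcd(92, 283) = 1, so the inverse exists.
Extended Euclidean algorithm on (283, 92):
283 = 3 × 92 + 7  ⟹  7 = (1)·283 + (-3)·92
92 = 13 × 7 + 1  ⟹  1 = (-13)·283 + (40)·92
So (40)·92 ≡ 1 (mod 283), i.e. 92^(-1) ≡ 40 (mod 283).
Check: 92 × 40 = 3680 ≡ 1 (mod 283)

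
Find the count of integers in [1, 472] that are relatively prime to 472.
232

472 = 2^3 × 59
φ(n) = n × ∏(1 - 1/p) for each prime p dividing n
φ(472) = 472 × (1 - 1/2) × (1 - 1/59) = 232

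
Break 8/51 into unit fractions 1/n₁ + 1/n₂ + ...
1/7 + 1/72 + 1/8568

Greedy algorithm:
8/51: ceiling(51/8) = 7, use 1/7
5/357: ceiling(357/5) = 72, use 1/72
1/8568: ceiling(8568/1) = 8568, use 1/8568
Result: 8/51 = 1/7 + 1/72 + 1/8568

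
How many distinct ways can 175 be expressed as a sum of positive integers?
435157697830

p(n) counts ways to write n as a sum of positive integers (order ignored).
Euler's pentagonal recurrence: p(k) = p(k-1) + p(k-2) - p(k-5) - p(k-7) + p(k-12) + p(k-15) - ... (offsets j(3j∓1)/2, signs ++--, p(0)=1, p(<0)=0).
DP table for k = 0..174: p(0)=1, p(1)=1, p(2)=2, p(3)=3, p(4)=5, p(5)=7, p(6)=11, p(7)=15, p(8)=22, p(9)=30, p(10)=42, p(11)=56, p(12)=77, p(13)=101, p(14)=135, p(15)=176, p(16)=231, p(17)=297, p(18)=385, p(19)=490, p(20)=627, p(21)=792, p(22)=1002, p(23)=1255, p(24)=1575, p(25)=1958, p(26)=2436, p(27)=3010, p(28)=3718, p(29)=4565, p(30)=5604, p(31)=6842, p(32)=8349, p(33)=10143, p(34)=12310, p(35)=14883, p(36)=17977, p(37)=21637, p(38)=26015, p(39)=31185, p(40)=37338, p(41)=44583, p(42)=53174, p(43)=63261, p(44)=75175, p(45)=89134, p(46)=105558, p(47)=124754, p(48)=147273, p(49)=173525, p(50)=204226, p(51)=239943, p(52)=281589, p(53)=329931, p(54)=386155, p(55)=451276, p(56)=526823, p(57)=614154, p(58)=715220, p(59)=831820, p(60)=966467, p(61)=1121505, p(62)=1300156, p(63)=1505499, p(64)=1741630, p(65)=2012558, p(66)=2323520, p(67)=2679689, p(68)=3087735, p(69)=3554345, p(70)=4087968, p(71)=4697205, p(72)=5392783, p(73)=6185689, p(74)=7089500, p(75)=8118264, p(76)=9289091, p(77)=10619863, p(78)=12132164, p(79)=13848650, p(80)=15796476, p(81)=18004327, p(82)=20506255, p(83)=23338469, p(84)=26543660, p(85)=30167357, p(86)=34262962, p(87)=38887673, p(88)=44108109, p(89)=49995925, p(90)=56634173, p(91)=64112359, p(92)=72533807, p(93)=82010177, p(94)=92669720, p(95)=104651419, p(96)=118114304, p(97)=133230930, p(98)=150198136, p(99)=169229875, p(100)=190569292, p(101)=214481126, p(102)=241265379, p(103)=271248950, p(104)=304801365, p(105)=342325709, p(106)=384276336, p(107)=431149389, p(108)=483502844, p(109)=541946240, p(110)=607163746, p(111)=679903203, p(112)=761002156, p(113)=851376628, p(114)=952050665, p(115)=1064144451, p(116)=1188908248, p(117)=1327710076, p(118)=1482074143, p(119)=1653668665, p(120)=1844349560, p(121)=2056148051, p(122)=2291320912, p(123)=2552338241, p(124)=2841940500, p(125)=3163127352, p(126)=3519222692, p(127)=3913864295, p(128)=4351078600, p(129)=4835271870, p(130)=5371315400, p(131)=5964539504, p(132)=6620830889, p(133)=7346629512, p(134)=8149040695, p(135)=9035836076, p(136)=10015581680, p(137)=11097645016, p(138)=12292341831, p(139)=13610949895, p(140)=15065878135, p(141)=16670689208, p(142)=18440293320, p(143)=20390982757, p(144)=22540654445, p(145)=24908858009, p(146)=27517052599, p(147)=30388671978, p(148)=33549419497, p(149)=37027355200, p(150)=40853235313, p(151)=45060624582, p(152)=49686288421, p(153)=54770336324, p(154)=60356673280, p(155)=66493182097, p(156)=73232243759, p(157)=80630964769, p(158)=88751778802, p(159)=97662728555, p(160)=107438159466, p(161)=118159068427, p(162)=129913904637, p(163)=142798995930, p(164)=156919475295, p(165)=172389800255, p(166)=189334822579, p(167)=207890420102, p(168)=228204732751, p(169)=250438925115, p(170)=274768617130, p(171)=301384802048, p(172)=330495499613, p(173)=362326859895, p(174)=397125074750.
Final step: p(175) = p(174) + p(173) - p(170) - p(168) + p(163) + p(160) - p(153) - p(149) + p(140) + p(135) - p(124) - p(118) + p(105) + p(98) - p(83) - p(75) + p(58) + p(49) - p(30) - p(20)
= 397125074750 + 362326859895 - 274768617130 - 228204732751 + 142798995930 + 107438159466 - 54770336324 - 37027355200 + 15065878135 + 9035836076 - 2841940500 - 1482074143 + 342325709 + 150198136 - 23338469 - 8118264 + 715220 + 173525 - 5604 - 627
= 435157697830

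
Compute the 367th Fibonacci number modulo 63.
22

Matrix identity: Q^n = [[F_(n+1), F_n], [F_n, F_(n-1)]] with Q = [[1,1],[1,0]].
n = 367 = 101101111₂. Square-and-multiply, entries mod 63:
Q^1 = [[1,1],[1,0]]
Q^2 = (Q^1)² = [[2,1],[1,1]]
Q^5 = (Q^2)²·Q = [[8,5],[5,3]]
Q^11 = (Q^5)²·Q = [[18,26],[26,55]]
Q^22 = (Q^11)² = [[55,8],[8,47]]
Q^45 = (Q^22)²·Q = [[62,2],[2,60]]
Q^91 = (Q^45)²·Q = [[60,5],[5,55]]
Q^183 = (Q^91)²·Q = [[42,34],[34,8]]
Q^367 = (Q^183)²·Q = [[21,22],[22,62]]
F_367 mod 63 = Q^367[0][1] = 22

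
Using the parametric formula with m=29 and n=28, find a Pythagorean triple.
(57, 1624, 1625)

Euclid's formula: a = m² - n², b = 2mn, c = m² + n²
m = 29, n = 28
a = 29² - 28² = 841 - 784 = 57
b = 2 × 29 × 28 = 1624
c = 29² + 28² = 841 + 784 = 1625
Verification: 57² + 1624² = 3249 + 2637376 = 2640625 = 1625² ✓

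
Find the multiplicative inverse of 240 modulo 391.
145

gcd(240, 391) = 1, so the inverse exists.
Extended Euclidean algorithm on (391, 240):
391 = 1 × 240 + 151  ⟹  151 = (1)·391 + (-1)·240
240 = 1 × 151 + 89  ⟹  89 = (-1)·391 + (2)·240
151 = 1 × 89 + 62  ⟹  62 = (2)·391 + (-3)·240
89 = 1 × 62 + 27  ⟹  27 = (-3)·391 + (5)·240
62 = 2 × 27 + 8  ⟹  8 = (8)·391 + (-13)·240
27 = 3 × 8 + 3  ⟹  3 = (-27)·391 + (44)·240
8 = 2 × 3 + 2  ⟹  2 = (62)·391 + (-101)·240
3 = 1 × 2 + 1  ⟹  1 = (-89)·391 + (145)·240
So (145)·240 ≡ 1 (mod 391), i.e. 240^(-1) ≡ 145 (mod 391).
Check: 240 × 145 = 34800 ≡ 1 (mod 391)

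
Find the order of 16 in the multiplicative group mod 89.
11

89 is prime, so ord(16) divides φ(89) = 88.
Divisors of 88: 1, 2, 4, 8, 11, 22, 44, 88.
Repeated squaring: 16^1 ≡ 16, 16^2 ≡ 78, 16^4 ≡ 32, 16^8 ≡ 45, 16^16 ≡ 67, 16^32 ≡ 39, 16^64 ≡ 8 (mod 89).
Test 16^d mod 89 for each divisor d in increasing order:
16^1 ≡ 16
16^2 ≡ 78
16^4 ≡ 32
16^8 ≡ 45
16^11 = 16^8·16^2·16^1 ≡ 1  ← first divisor giving 1
The order is 11.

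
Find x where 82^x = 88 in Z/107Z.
73

Baby-step giant-step with step n = ⌈√107⌉ = 11.
Baby steps 82^j mod 107 (j:value) for j=0..10: 0:1, 1:82, 2:90, 3:104, 4:75, 5:51, 6:9, 7:96, 8:61, 9:80, 10:33.
Giant-step multiplier: 82^(-11) ≡ 82^(106-11) = 82^95 ≡ 38 (mod 107).
Giant steps γ_i = 88·38^i mod 107: γ_0=88, γ_1=27, γ_2=63, γ_3=40, γ_4=22, γ_5=87, γ_6=96 (in table at j=7).
x = i·n + j = 6·11 + 7 = 73.
Check: 82^73 ≡ 88 (mod 107).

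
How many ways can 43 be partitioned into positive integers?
63261

p(n) counts ways to write n as a sum of positive integers (order ignored).
Euler's pentagonal recurrence: p(k) = p(k-1) + p(k-2) - p(k-5) - p(k-7) + p(k-12) + p(k-15) - ... (offsets j(3j∓1)/2, signs ++--, p(0)=1, p(<0)=0).
DP table for k = 0..42: p(0)=1, p(1)=1, p(2)=2, p(3)=3, p(4)=5, p(5)=7, p(6)=11, p(7)=15, p(8)=22, p(9)=30, p(10)=42, p(11)=56, p(12)=77, p(13)=101, p(14)=135, p(15)=176, p(16)=231, p(17)=297, p(18)=385, p(19)=490, p(20)=627, p(21)=792, p(22)=1002, p(23)=1255, p(24)=1575, p(25)=1958, p(26)=2436, p(27)=3010, p(28)=3718, p(29)=4565, p(30)=5604, p(31)=6842, p(32)=8349, p(33)=10143, p(34)=12310, p(35)=14883, p(36)=17977, p(37)=21637, p(38)=26015, p(39)=31185, p(40)=37338, p(41)=44583, p(42)=53174.
Final step: p(43) = p(42) + p(41) - p(38) - p(36) + p(31) + p(28) - p(21) - p(17) + p(8) + p(3)
= 53174 + 44583 - 26015 - 17977 + 6842 + 3718 - 792 - 297 + 22 + 3
= 63261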